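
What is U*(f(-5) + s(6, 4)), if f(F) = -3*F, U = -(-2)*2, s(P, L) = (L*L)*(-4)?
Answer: -196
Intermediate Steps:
s(P, L) = -4*L² (s(P, L) = L²*(-4) = -4*L²)
U = 4 (U = -1*(-4) = 4)
U*(f(-5) + s(6, 4)) = 4*(-3*(-5) - 4*4²) = 4*(15 - 4*16) = 4*(15 - 64) = 4*(-49) = -196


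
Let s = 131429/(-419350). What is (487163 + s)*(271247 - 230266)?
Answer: 8372077035681201/419350 ≈ 1.9964e+10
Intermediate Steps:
s = -131429/419350 (s = 131429*(-1/419350) = -131429/419350 ≈ -0.31341)
(487163 + s)*(271247 - 230266) = (487163 - 131429/419350)*(271247 - 230266) = (204291672621/419350)*40981 = 8372077035681201/419350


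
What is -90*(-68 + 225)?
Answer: -14130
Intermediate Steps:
-90*(-68 + 225) = -90*157 = -14130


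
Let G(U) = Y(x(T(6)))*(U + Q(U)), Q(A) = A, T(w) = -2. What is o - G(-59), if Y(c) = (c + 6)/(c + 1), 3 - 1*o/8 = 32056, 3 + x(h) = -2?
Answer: -512907/2 ≈ -2.5645e+5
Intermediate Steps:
x(h) = -5 (x(h) = -3 - 2 = -5)
o = -256424 (o = 24 - 8*32056 = 24 - 256448 = -256424)
Y(c) = (6 + c)/(1 + c)
G(U) = -U/2 (G(U) = ((6 - 5)/(1 - 5))*(U + U) = (1/(-4))*(2*U) = (-¼*1)*(2*U) = -U/2)
o - G(-59) = -256424 - (-1)*(-59)/2 = -256424 - 1*59/2 = -256424 - 59/2 = -512907/2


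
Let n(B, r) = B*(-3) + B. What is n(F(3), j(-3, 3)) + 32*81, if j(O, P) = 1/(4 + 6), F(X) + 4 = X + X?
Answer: 2588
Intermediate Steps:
F(X) = -4 + 2*X (F(X) = -4 + (X + X) = -4 + 2*X)
j(O, P) = ⅒ (j(O, P) = 1/10 = ⅒)
n(B, r) = -2*B (n(B, r) = -3*B + B = -2*B)
n(F(3), j(-3, 3)) + 32*81 = -2*(-4 + 2*3) + 32*81 = -2*(-4 + 6) + 2592 = -2*2 + 2592 = -4 + 2592 = 2588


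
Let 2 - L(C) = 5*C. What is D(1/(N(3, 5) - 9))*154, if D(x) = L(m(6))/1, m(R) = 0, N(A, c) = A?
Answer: 308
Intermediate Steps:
L(C) = 2 - 5*C
D(x) = 2 (D(x) = (2 - 5*0)/1 = (2 + 0)*1 = 2*1 = 2)
D(1/(N(3, 5) - 9))*154 = 2*154 = 308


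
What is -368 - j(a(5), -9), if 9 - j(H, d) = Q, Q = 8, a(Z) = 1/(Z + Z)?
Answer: -369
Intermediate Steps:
a(Z) = 1/(2*Z)
j(H, d) = 1 (j(H, d) = 9 - 1*8 = 9 - 8 = 1)
-368 - j(a(5), -9) = -368 - 1*1 = -368 - 1 = -369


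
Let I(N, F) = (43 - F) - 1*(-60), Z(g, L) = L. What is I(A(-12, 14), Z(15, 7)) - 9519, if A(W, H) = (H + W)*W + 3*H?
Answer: -9423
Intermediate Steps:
A(W, H) = 3*H + W*(H + W) (A(W, H) = W*(H + W) + 3*H = 3*H + W*(H + W))
I(N, F) = 103 - F (I(N, F) = (43 - F) + 60 = 103 - F)
I(A(-12, 14), Z(15, 7)) - 9519 = (103 - 1*7) - 9519 = (103 - 7) - 9519 = 96 - 9519 = -9423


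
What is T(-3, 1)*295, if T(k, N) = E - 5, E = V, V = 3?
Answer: -590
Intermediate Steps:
E = 3
T(k, N) = -2 (T(k, N) = 3 - 5 = -2)
T(-3, 1)*295 = -2*295 = -590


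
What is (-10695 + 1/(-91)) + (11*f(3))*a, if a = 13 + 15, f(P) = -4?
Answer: -1085358/91 ≈ -11927.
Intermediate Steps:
a = 28
(-10695 + 1/(-91)) + (11*f(3))*a = (-10695 + 1/(-91)) + (11*(-4))*28 = (-10695 - 1/91) - 44*28 = -973246/91 - 1232 = -1085358/91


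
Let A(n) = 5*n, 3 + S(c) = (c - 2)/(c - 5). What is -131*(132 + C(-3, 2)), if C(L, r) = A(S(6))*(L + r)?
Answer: -16637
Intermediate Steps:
S(c) = -3 + (-2 + c)/(-5 + c) (S(c) = -3 + (c - 2)/(c - 5) = -3 + (-2 + c)/(-5 + c))
C(L, r) = 5*L + 5*r (C(L, r) = (5*((13 - 2*6)/(-5 + 6)))*(L + r) = (5*((13 - 12)/1))*(L + r) = (5*(1*1))*(L + r) = (5*1)*(L + r) = 5*(L + r) = 5*L + 5*r)
-131*(132 + C(-3, 2)) = -131*(132 + (5*(-3) + 5*2)) = -131*(132 + (-15 + 10)) = -131*(132 - 5) = -131*127 = -16637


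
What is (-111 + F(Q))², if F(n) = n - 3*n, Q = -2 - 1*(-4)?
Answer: 13225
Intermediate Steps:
Q = 2 (Q = -2 + 4 = 2)
F(n) = -2*n
(-111 + F(Q))² = (-111 - 2*2)² = (-111 - 4)² = (-115)² = 13225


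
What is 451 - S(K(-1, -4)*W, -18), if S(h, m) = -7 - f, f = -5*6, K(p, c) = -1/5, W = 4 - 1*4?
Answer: 428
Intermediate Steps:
W = 0 (W = 4 - 4 = 0)
K(p, c) = -⅕ (K(p, c) = -1*⅕ = -⅕)
f = -30
S(h, m) = 23 (S(h, m) = -7 - 1*(-30) = -7 + 30 = 23)
451 - S(K(-1, -4)*W, -18) = 451 - 1*23 = 451 - 23 = 428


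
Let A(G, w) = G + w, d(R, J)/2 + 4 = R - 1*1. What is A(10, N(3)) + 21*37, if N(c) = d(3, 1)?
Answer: 783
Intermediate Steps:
d(R, J) = -10 + 2*R (d(R, J) = -8 + 2*(R - 1*1) = -8 + 2*(R - 1) = -8 + 2*(-1 + R) = -8 + (-2 + 2*R) = -10 + 2*R)
N(c) = -4 (N(c) = -10 + 2*3 = -10 + 6 = -4)
A(10, N(3)) + 21*37 = (10 - 4) + 21*37 = 6 + 777 = 783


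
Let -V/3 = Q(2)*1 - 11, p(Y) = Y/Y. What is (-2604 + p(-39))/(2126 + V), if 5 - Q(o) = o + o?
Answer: -2603/2156 ≈ -1.2073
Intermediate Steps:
p(Y) = 1
Q(o) = 5 - 2*o (Q(o) = 5 - (o + o) = 5 - 2*o)
V = 30 (V = -3*((5 - 2*2)*1 - 11) = -3*((5 - 4)*1 - 11) = -3*(1*1 - 11) = -3*(1 - 11) = -3*(-10) = 30)
(-2604 + p(-39))/(2126 + V) = (-2604 + 1)/(2126 + 30) = -2603/2156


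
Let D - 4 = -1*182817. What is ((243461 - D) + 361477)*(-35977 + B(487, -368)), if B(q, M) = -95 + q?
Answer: -28032119335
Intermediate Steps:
D = -182813 (D = 4 - 1*182817 = 4 - 182817 = -182813)
((243461 - D) + 361477)*(-35977 + B(487, -368)) = ((243461 - 1*(-182813)) + 361477)*(-35977 + (-95 + 487)) = ((243461 + 182813) + 361477)*(-35977 + 392) = (426274 + 361477)*(-35585) = 787751*(-35585) = -28032119335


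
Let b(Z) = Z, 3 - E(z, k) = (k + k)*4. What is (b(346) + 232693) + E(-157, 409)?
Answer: 229770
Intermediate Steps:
E(z, k) = 3 - 8*k (E(z, k) = 3 - (k + k)*4 = 3 - 2*k*4 = 3 - 8*k)
(b(346) + 232693) + E(-157, 409) = (346 + 232693) + (3 - 8*409) = 233039 + (3 - 3272) = 233039 - 3269 = 229770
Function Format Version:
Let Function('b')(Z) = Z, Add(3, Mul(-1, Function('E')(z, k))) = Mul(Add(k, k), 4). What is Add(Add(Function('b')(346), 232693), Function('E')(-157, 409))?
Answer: 229770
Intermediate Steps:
Function('E')(z, k) = Add(3, Mul(-8, k)) (Function('E')(z, k) = Add(3, Mul(-1, Mul(Add(k, k), 4))) = Add(3, Mul(-1, Mul(Mul(2, k), 4))) = Add(3, Mul(-1, Mul(8, k))) = Add(3, Mul(-8, k)))
Add(Add(Function('b')(346), 232693), Function('E')(-157, 409)) = Add(Add(346, 232693), Add(3, Mul(-8, 409))) = Add(233039, Add(3, -3272)) = Add(233039, -3269) = 229770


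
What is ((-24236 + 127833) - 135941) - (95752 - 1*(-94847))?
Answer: -222943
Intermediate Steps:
((-24236 + 127833) - 135941) - (95752 - 1*(-94847)) = (103597 - 135941) - (95752 + 94847) = -32344 - 1*190599 = -32344 - 190599 = -222943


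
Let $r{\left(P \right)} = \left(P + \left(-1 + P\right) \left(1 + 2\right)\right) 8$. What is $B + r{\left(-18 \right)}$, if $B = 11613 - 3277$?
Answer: $7736$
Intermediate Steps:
$r{\left(P \right)} = -24 + 32 P$ ($r{\left(P \right)} = \left(P + \left(-1 + P\right) 3\right) 8 = \left(P + \left(-3 + 3 P\right)\right) 8 = \left(-3 + 4 P\right) 8 = -24 + 32 P$)
$B = 8336$
$B + r{\left(-18 \right)} = 8336 + \left(-24 + 32 \left(-18\right)\right) = 8336 - 600 = 7736$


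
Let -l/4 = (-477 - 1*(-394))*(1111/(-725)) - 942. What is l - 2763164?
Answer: -2000930952/725 ≈ -2.7599e+6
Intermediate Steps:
l = 2362948/725 (l = -4*((-477 - 1*(-394))*(1111/(-725)) - 942) = -4*((-477 + 394)*(1111*(-1/725)) - 942) = -4*(-83*(-1111/725) - 942) = -4*(92213/725 - 942) = -4*(-590737/725) = 2362948/725 ≈ 3259.2)
l - 2763164 = 2362948/725 - 2763164 = -2000930952/725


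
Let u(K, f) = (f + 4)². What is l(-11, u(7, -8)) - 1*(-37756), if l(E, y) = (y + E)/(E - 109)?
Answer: 906143/24 ≈ 37756.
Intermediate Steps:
u(K, f) = (4 + f)²
l(E, y) = (E + y)/(-109 + E)
l(-11, u(7, -8)) - 1*(-37756) = (-11 + (4 - 8)²)/(-109 - 11) - 1*(-37756) = (-11 + (-4)²)/(-120) + 37756 = -(-11 + 16)/120 + 37756 = -1/120*5 + 37756 = -1/24 + 37756 = 906143/24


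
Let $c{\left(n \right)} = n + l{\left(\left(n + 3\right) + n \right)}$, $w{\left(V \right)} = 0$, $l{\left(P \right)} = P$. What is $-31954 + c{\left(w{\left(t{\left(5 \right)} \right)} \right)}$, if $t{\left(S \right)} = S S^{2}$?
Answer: $-31951$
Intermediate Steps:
$t{\left(S \right)} = S^{3}$
$c{\left(n \right)} = 3 + 3 n$ ($c{\left(n \right)} = n + \left(\left(n + 3\right) + n\right) = n + \left(\left(3 + n\right) + n\right) = n + \left(3 + 2 n\right) = 3 + 3 n$)
$-31954 + c{\left(w{\left(t{\left(5 \right)} \right)} \right)} = -31954 + \left(3 + 3 \cdot 0\right) = -31954 + \left(3 + 0\right) = -31954 + 3 = -31951$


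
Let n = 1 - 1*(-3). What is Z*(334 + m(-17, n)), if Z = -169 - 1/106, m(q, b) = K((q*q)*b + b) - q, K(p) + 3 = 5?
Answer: -6323995/106 ≈ -59660.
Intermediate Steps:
K(p) = 2 (K(p) = -3 + 5 = 2)
n = 4 (n = 1 + 3 = 4)
m(q, b) = 2 - q
Z = -17915/106 (Z = -169 - 1*1/106 = -169 - 1/106 = -17915/106 ≈ -169.01)
Z*(334 + m(-17, n)) = -17915*(334 + (2 - 1*(-17)))/106 = -17915*(334 + (2 + 17))/106 = -17915*(334 + 19)/106 = -17915/106*353 = -6323995/106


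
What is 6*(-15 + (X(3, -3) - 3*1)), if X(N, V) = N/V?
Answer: -114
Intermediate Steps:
6*(-15 + (X(3, -3) - 3*1)) = 6*(-15 + (3/(-3) - 3*1)) = 6*(-15 + (3*(-1/3) - 3)) = 6*(-15 + (-1 - 3)) = 6*(-15 - 4) = 6*(-19) = -114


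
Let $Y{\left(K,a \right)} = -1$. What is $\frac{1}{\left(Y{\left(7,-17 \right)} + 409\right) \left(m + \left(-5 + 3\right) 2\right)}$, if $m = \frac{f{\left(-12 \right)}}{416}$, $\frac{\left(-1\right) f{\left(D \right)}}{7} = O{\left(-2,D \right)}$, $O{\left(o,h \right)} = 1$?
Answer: $- \frac{52}{85221} \approx -0.00061018$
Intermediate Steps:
$f{\left(D \right)} = -7$ ($f{\left(D \right)} = \left(-7\right) 1 = -7$)
$m = - \frac{7}{416} \approx -0.016827$
$\frac{1}{\left(Y{\left(7,-17 \right)} + 409\right) \left(m + \left(-5 + 3\right) 2\right)} = \frac{1}{\left(-1 + 409\right) \left(- \frac{7}{416} + \left(-5 + 3\right) 2\right)} = \frac{1}{408 \left(- \frac{7}{416} - 4\right)} = \frac{1}{408 \left(- \frac{1671}{416}\right)} = \frac{1}{- \frac{85221}{52}} = - \frac{52}{85221}$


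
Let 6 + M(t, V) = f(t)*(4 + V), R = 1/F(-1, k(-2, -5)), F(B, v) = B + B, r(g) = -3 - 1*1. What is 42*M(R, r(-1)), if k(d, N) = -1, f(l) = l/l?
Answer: -252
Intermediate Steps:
f(l) = 1
r(g) = -4 (r(g) = -3 - 1 = -4)
F(B, v) = 2*B
R = -½ (R = 1/(2*(-1)) = 1/(-2) = -½ ≈ -0.50000)
M(t, V) = -2 + V (M(t, V) = -6 + 1*(4 + V) = -6 + (4 + V) = -2 + V)
42*M(R, r(-1)) = 42*(-2 - 4) = 42*(-6) = -252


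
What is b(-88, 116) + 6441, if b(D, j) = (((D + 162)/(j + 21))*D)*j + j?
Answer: 142917/137 ≈ 1043.2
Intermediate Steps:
b(D, j) = j + D*j*(162 + D)/(21 + j) (b(D, j) = (((162 + D)/(21 + j))*D)*j + j = (D*(162 + D)/(21 + j))*j + j = D*j*(162 + D)/(21 + j) + j = j + D*j*(162 + D)/(21 + j))
b(-88, 116) + 6441 = 116*(21 + 116 + (-88)² + 162*(-88))/(21 + 116) + 6441 = 116*(21 + 116 + 7744 - 14256)/137 + 6441 = 116*(1/137)*(-6375) + 6441 = -739500/137 + 6441 = 142917/137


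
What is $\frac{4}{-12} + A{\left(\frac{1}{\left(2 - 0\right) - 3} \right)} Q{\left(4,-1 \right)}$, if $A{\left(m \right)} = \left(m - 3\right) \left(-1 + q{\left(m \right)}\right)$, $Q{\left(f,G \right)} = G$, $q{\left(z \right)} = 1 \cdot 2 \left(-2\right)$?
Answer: $- \frac{61}{3} \approx -20.333$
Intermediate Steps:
$q{\left(z \right)} = -4$ ($q{\left(z \right)} = 2 \left(-2\right) = -4$)
$A{\left(m \right)} = 15 - 5 m$ ($A{\left(m \right)} = \left(m - 3\right) \left(-1 - 4\right) = \left(-3 + m\right) \left(-5\right) = 15 - 5 m$)
$\frac{4}{-12} + A{\left(\frac{1}{\left(2 - 0\right) - 3} \right)} Q{\left(4,-1 \right)} = \frac{4}{-12} + \left(15 - \frac{5}{\left(2 - 0\right) - 3}\right) \left(-1\right) = 4 \left(- \frac{1}{12}\right) + \left(15 - \frac{5}{\left(2 + 0\right) - 3}\right) \left(-1\right) = - \frac{1}{3} + \left(15 - \frac{5}{2 - 3}\right) \left(-1\right) = - \frac{1}{3} + \left(15 - \frac{5}{-1}\right) \left(-1\right) = - \frac{1}{3} + \left(15 - -5\right) \left(-1\right) = - \frac{1}{3} + \left(15 + 5\right) \left(-1\right) = - \frac{1}{3} + 20 \left(-1\right) = - \frac{1}{3} - 20 = - \frac{61}{3}$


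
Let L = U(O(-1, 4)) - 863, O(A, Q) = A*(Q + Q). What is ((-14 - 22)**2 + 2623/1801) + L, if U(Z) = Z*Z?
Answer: 897720/1801 ≈ 498.46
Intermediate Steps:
O(A, Q) = 2*A*Q (O(A, Q) = A*(2*Q) = 2*A*Q)
U(Z) = Z**2
L = -799 (L = (2*(-1)*4)**2 - 863 = (-8)**2 - 863 = 64 - 863 = -799)
((-14 - 22)**2 + 2623/1801) + L = ((-14 - 22)**2 + 2623/1801) - 799 = ((-36)**2 + 2623*(1/1801)) - 799 = (1296 + 2623/1801) - 799 = 2336719/1801 - 799 = 897720/1801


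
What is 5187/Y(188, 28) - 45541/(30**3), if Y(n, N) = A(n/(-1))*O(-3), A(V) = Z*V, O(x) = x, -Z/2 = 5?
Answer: -1653751/634500 ≈ -2.6064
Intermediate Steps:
Z = -10 (Z = -2*5 = -10)
A(V) = -10*V
Y(n, N) = -30*n (Y(n, N) = -10*n/(-1)*(-3) = -10*n*(-1)*(-3) = -(-10)*n*(-3) = (10*n)*(-3) = -30*n)
5187/Y(188, 28) - 45541/(30**3) = 5187/((-30*188)) - 45541/(30**3) = 5187/(-5640) - 45541/27000 = 5187*(-1/5640) - 45541*1/27000 = -1729/1880 - 45541/27000 = -1653751/634500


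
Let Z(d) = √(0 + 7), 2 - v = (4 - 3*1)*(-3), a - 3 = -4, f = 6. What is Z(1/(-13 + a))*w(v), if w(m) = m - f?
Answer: -√7 ≈ -2.6458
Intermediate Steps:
a = -1 (a = 3 - 4 = -1)
v = 5 (v = 2 - (4 - 3*1)*(-3) = 2 - (4 - 3)*(-3) = 2 - (-3) = 2 - 1*(-3) = 2 + 3 = 5)
Z(d) = √7
w(m) = -6 + m (w(m) = m - 1*6 = m - 6 = -6 + m)
Z(1/(-13 + a))*w(v) = √7*(-6 + 5) = √7*(-1) = -√7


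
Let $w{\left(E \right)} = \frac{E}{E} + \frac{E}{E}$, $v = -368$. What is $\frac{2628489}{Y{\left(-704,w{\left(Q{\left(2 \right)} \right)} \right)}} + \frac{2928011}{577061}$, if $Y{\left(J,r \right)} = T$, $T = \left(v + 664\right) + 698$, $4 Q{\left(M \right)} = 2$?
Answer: $\frac{1519708933763}{573598634} \approx 2649.4$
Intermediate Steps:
$Q{\left(M \right)} = \frac{1}{2}$ ($Q{\left(M \right)} = \frac{1}{4} \cdot 2 = \frac{1}{2}$)
$T = 994$ ($T = \left(-368 + 664\right) + 698 = 296 + 698 = 994$)
$w{\left(E \right)} = 2$ ($w{\left(E \right)} = 1 + 1 = 2$)
$Y{\left(J,r \right)} = 994$
$\frac{2628489}{Y{\left(-704,w{\left(Q{\left(2 \right)} \right)} \right)}} + \frac{2928011}{577061} = \frac{2628489}{994} + \frac{2928011}{577061} = \frac{1519708933763}{573598634}$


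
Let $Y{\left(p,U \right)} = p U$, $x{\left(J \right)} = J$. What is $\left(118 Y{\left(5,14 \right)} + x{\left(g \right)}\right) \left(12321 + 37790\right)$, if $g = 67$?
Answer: $417274297$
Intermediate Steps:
$Y{\left(p,U \right)} = U p$
$\left(118 Y{\left(5,14 \right)} + x{\left(g \right)}\right) \left(12321 + 37790\right) = \left(118 \cdot 14 \cdot 5 + 67\right) \left(12321 + 37790\right) = \left(118 \cdot 70 + 67\right) 50111 = \left(8260 + 67\right) 50111 = 8327 \cdot 50111 = 417274297$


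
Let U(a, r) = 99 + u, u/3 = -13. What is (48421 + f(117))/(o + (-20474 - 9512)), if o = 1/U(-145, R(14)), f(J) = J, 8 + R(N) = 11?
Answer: -2912280/1799159 ≈ -1.6187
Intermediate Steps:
u = -39 (u = 3*(-13) = -39)
R(N) = 3 (R(N) = -8 + 11 = 3)
U(a, r) = 60 (U(a, r) = 99 - 39 = 60)
o = 1/60 ≈ 0.016667
(48421 + f(117))/(o + (-20474 - 9512)) = (48421 + 117)/(1/60 + (-20474 - 9512)) = 48538/(1/60 - 29986) = 48538/(-1799159/60) = 48538*(-60/1799159) = -2912280/1799159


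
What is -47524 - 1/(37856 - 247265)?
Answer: -9951953315/209409 ≈ -47524.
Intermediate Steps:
-47524 - 1/(37856 - 247265) = -47524 - 1/(-209409) = -47524 - 1*(-1/209409) = -47524 + 1/209409 = -9951953315/209409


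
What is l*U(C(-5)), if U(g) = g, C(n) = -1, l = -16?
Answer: 16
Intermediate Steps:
l*U(C(-5)) = -16*(-1) = 16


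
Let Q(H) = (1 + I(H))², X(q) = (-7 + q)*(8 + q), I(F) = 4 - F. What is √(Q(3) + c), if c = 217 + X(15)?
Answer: 9*√5 ≈ 20.125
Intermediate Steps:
Q(H) = (5 - H)² (Q(H) = (1 + (4 - H))² = (5 - H)²)
c = 401 (c = 217 + (-56 + 15 + 15²) = 217 + (-56 + 15 + 225) = 217 + 184 = 401)
√(Q(3) + c) = √((-5 + 3)² + 401) = √((-2)² + 401) = √(4 + 401) = √405 = 9*√5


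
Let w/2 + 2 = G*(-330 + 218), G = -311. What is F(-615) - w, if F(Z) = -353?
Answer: -70013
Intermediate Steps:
w = 69660 (w = -4 + 2*(-311*(-330 + 218)) = -4 + 2*(-311*(-112)) = -4 + 2*34832 = -4 + 69664 = 69660)
F(-615) - w = -353 - 1*69660 = -353 - 69660 = -70013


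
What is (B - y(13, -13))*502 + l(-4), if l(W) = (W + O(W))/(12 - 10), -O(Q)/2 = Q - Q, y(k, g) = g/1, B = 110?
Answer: 61744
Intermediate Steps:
y(k, g) = g (y(k, g) = g*1 = g)
O(Q) = 0 (O(Q) = -2*(Q - Q) = -2*0 = 0)
l(W) = W/2 (l(W) = (W + 0)/(12 - 10) = W/2)
(B - y(13, -13))*502 + l(-4) = (110 - 1*(-13))*502 + (½)*(-4) = (110 + 13)*502 - 2 = 123*502 - 2 = 61746 - 2 = 61744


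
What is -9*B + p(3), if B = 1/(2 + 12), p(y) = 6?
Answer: 75/14 ≈ 5.3571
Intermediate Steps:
B = 1/14 ≈ 0.071429
-9*B + p(3) = -9*1/14 + 6 = -9/14 + 6 = 75/14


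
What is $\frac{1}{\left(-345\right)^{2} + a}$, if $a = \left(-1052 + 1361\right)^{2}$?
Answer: $\frac{1}{214506} \approx 4.6619 \cdot 10^{-6}$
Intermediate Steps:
$a = 95481$ ($a = 309^{2} = 95481$)
$\frac{1}{\left(-345\right)^{2} + a} = \frac{1}{\left(-345\right)^{2} + 95481} = \frac{1}{119025 + 95481} = \frac{1}{214506}$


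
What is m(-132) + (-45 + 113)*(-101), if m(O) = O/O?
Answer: -6867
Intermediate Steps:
m(O) = 1
m(-132) + (-45 + 113)*(-101) = 1 + (-45 + 113)*(-101) = 1 + 68*(-101) = 1 - 6868 = -6867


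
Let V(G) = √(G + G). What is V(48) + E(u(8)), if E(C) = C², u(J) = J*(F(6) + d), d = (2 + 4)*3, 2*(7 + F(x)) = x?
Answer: 12544 + 4*√6 ≈ 12554.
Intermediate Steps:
F(x) = -7 + x/2
V(G) = √2*√G (V(G) = √(2*G) = √2*√G)
d = 18 (d = 6*3 = 18)
u(J) = 14*J (u(J) = J*((-7 + (½)*6) + 18) = J*((-7 + 3) + 18) = J*(-4 + 18) = J*14 = 14*J)
V(48) + E(u(8)) = √2*√48 + (14*8)² = √2*(4*√3) + 112² = 4*√6 + 12544 = 12544 + 4*√6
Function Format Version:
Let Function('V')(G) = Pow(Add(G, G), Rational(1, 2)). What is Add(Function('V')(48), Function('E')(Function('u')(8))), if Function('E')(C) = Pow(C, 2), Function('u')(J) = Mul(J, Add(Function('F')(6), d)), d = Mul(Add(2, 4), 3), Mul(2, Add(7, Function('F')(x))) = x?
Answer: Add(12544, Mul(4, Pow(6, Rational(1, 2)))) ≈ 12554.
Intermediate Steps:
Function('F')(x) = Add(-7, Mul(Rational(1, 2), x))
Function('V')(G) = Mul(Pow(2, Rational(1, 2)), Pow(G, Rational(1, 2))) (Function('V')(G) = Pow(Mul(2, G), Rational(1, 2)) = Mul(Pow(2, Rational(1, 2)), Pow(G, Rational(1, 2))))
d = 18 (d = Mul(6, 3) = 18)
Function('u')(J) = Mul(14, J) (Function('u')(J) = Mul(J, Add(Add(-7, Mul(Rational(1, 2), 6)), 18)) = Mul(J, Add(Add(-7, 3), 18)) = Mul(J, Add(-4, 18)) = Mul(J, 14) = Mul(14, J))
Add(Function('V')(48), Function('E')(Function('u')(8))) = Add(Mul(Pow(2, Rational(1, 2)), Pow(48, Rational(1, 2))), Pow(Mul(14, 8), 2)) = Add(Mul(Pow(2, Rational(1, 2)), Mul(4, Pow(3, Rational(1, 2)))), Pow(112, 2)) = Add(Mul(4, Pow(6, Rational(1, 2))), 12544) = Add(12544, Mul(4, Pow(6, Rational(1, 2))))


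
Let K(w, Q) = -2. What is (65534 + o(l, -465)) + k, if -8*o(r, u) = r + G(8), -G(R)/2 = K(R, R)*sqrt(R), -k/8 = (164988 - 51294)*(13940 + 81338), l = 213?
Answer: -693281839589/8 - sqrt(2) ≈ -8.6660e+10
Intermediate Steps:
k = -86660295456 (k = -8*(164988 - 51294)*(13940 + 81338) = -909552*95278 = -8*10832536932 = -86660295456)
G(R) = 4*sqrt(R) (G(R) = -(-4)*sqrt(R) = 4*sqrt(R))
o(r, u) = -sqrt(2) - r/8 (o(r, u) = -(r + 4*sqrt(8))/8 = -(r + 4*(2*sqrt(2)))/8 = -(r + 8*sqrt(2))/8 = -sqrt(2) - r/8)
(65534 + o(l, -465)) + k = (65534 + (-sqrt(2) - 1/8*213)) - 86660295456 = (65534 + (-sqrt(2) - 213/8)) - 86660295456 = (65534 + (-213/8 - sqrt(2))) - 86660295456 = (524059/8 - sqrt(2)) - 86660295456 = -693281839589/8 - sqrt(2)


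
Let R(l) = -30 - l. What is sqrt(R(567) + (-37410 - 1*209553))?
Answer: 2*I*sqrt(61890) ≈ 497.55*I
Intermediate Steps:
sqrt(R(567) + (-37410 - 1*209553)) = sqrt((-30 - 1*567) + (-37410 - 1*209553)) = sqrt((-30 - 567) + (-37410 - 209553)) = sqrt(-597 - 246963) = sqrt(-247560) = 2*I*sqrt(61890)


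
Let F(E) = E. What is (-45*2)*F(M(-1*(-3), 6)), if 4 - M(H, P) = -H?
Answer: -630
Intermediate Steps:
M(H, P) = 4 + H (M(H, P) = 4 - (-1)*H = 4 + H)
(-45*2)*F(M(-1*(-3), 6)) = (-45*2)*(4 - 1*(-3)) = -90*(4 + 3) = -90*7 = -630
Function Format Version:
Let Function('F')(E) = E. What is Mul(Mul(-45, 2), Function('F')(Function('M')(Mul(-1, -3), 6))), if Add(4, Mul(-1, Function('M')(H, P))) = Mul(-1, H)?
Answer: -630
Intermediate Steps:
Function('M')(H, P) = Add(4, H) (Function('M')(H, P) = Add(4, Mul(-1, Mul(-1, H))) = Add(4, H))
Mul(Mul(-45, 2), Function('F')(Function('M')(Mul(-1, -3), 6))) = Mul(Mul(-45, 2), Add(4, Mul(-1, -3))) = Mul(-90, Add(4, 3)) = Mul(-90, 7) = -630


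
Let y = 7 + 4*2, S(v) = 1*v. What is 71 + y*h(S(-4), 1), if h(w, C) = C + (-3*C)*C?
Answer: 41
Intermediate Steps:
S(v) = v
h(w, C) = C - 3*C**2
y = 15 (y = 7 + 8 = 15)
71 + y*h(S(-4), 1) = 71 + 15*(1*(1 - 3*1)) = 71 + 15*(1*(1 - 3)) = 71 + 15*(1*(-2)) = 71 + 15*(-2) = 71 - 30 = 41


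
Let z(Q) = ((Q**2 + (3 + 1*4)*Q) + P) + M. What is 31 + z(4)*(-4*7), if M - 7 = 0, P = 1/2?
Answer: -1411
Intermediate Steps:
P = 1/2 (P = 1*(1/2) = 1/2 ≈ 0.50000)
M = 7 (M = 7 + 0 = 7)
z(Q) = 15/2 + Q**2 + 7*Q (z(Q) = ((Q**2 + (3 + 1*4)*Q) + 1/2) + 7 = ((Q**2 + (3 + 4)*Q) + 1/2) + 7 = ((Q**2 + 7*Q) + 1/2) + 7 = (1/2 + Q**2 + 7*Q) + 7 = 15/2 + Q**2 + 7*Q)
31 + z(4)*(-4*7) = 31 + (15/2 + 4**2 + 7*4)*(-4*7) = 31 + (15/2 + 16 + 28)*(-28) = 31 + (103/2)*(-28) = 31 - 1442 = -1411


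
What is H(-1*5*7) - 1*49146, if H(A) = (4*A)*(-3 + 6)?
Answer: -49566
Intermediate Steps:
H(A) = 12*A (H(A) = (4*A)*3 = 12*A)
H(-1*5*7) - 1*49146 = 12*(-1*5*7) - 1*49146 = 12*(-5*7) - 49146 = 12*(-35) - 49146 = -420 - 49146 = -49566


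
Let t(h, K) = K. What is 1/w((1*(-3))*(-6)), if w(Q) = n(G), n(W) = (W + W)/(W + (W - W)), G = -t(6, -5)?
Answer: ½ ≈ 0.50000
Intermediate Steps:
G = 5 (G = -1*(-5) = 5)
n(W) = 2 (n(W) = (2*W)/(W + 0) = (2*W)/W = 2)
w(Q) = 2
1/w((1*(-3))*(-6)) = 1/2 = ½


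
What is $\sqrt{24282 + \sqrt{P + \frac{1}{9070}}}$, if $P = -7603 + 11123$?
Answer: $\frac{\sqrt{1997556301800 + 9070 \sqrt{289572457070}}}{9070} \approx 156.02$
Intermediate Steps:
$P = 3520$
$\sqrt{24282 + \sqrt{P + \frac{1}{9070}}} = \sqrt{24282 + \sqrt{3520 + \frac{1}{9070}}} = \sqrt{24282 + \sqrt{\frac{31926401}{9070}}} = \sqrt{24282 + \frac{\sqrt{289572457070}}{9070}}$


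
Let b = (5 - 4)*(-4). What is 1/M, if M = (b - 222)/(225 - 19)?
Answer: -103/113 ≈ -0.91150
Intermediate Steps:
b = -4 (b = 1*(-4) = -4)
M = -113/103 (M = (-4 - 222)/(225 - 19) = -226/206 = -226*1/206 = -113/103 ≈ -1.0971)
1/M = 1/(-113/103) = -103/113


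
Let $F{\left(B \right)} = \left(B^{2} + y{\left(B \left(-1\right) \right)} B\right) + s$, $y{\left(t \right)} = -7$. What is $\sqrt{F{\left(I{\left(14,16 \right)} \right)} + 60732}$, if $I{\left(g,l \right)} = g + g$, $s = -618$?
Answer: $\sqrt{60702} \approx 246.38$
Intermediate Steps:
$I{\left(g,l \right)} = 2 g$
$F{\left(B \right)} = -618 + B^{2} - 7 B$ ($F{\left(B \right)} = \left(B^{2} - 7 B\right) - 618 = -618 + B^{2} - 7 B$)
$\sqrt{F{\left(I{\left(14,16 \right)} \right)} + 60732} = \sqrt{\left(-618 + \left(2 \cdot 14\right)^{2} - 7 \cdot 2 \cdot 14\right) + 60732} = \sqrt{\left(-618 + 28^{2} - 196\right) + 60732} = \sqrt{\left(-618 + 784 - 196\right) + 60732} = \sqrt{-30 + 60732} = \sqrt{60702}$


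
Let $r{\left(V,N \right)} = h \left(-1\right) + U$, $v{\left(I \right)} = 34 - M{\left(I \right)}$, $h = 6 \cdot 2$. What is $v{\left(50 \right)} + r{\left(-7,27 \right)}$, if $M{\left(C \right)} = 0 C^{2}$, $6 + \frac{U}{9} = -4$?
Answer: $-68$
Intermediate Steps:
$U = -90$ ($U = -54 + 9 \left(-4\right) = -54 - 36 = -90$)
$M{\left(C \right)} = 0$
$h = 12$
$v{\left(I \right)} = 34$ ($v{\left(I \right)} = 34 - 0 = 34 + 0 = 34$)
$r{\left(V,N \right)} = -102$ ($r{\left(V,N \right)} = 12 \left(-1\right) - 90 = -12 - 90 = -102$)
$v{\left(50 \right)} + r{\left(-7,27 \right)} = 34 - 102 = -68$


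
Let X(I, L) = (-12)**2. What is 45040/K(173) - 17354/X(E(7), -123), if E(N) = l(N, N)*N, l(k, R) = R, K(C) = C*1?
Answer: 1741759/12456 ≈ 139.83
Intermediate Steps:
K(C) = C
E(N) = N**2 (E(N) = N*N = N**2)
X(I, L) = 144
45040/K(173) - 17354/X(E(7), -123) = 45040/173 - 17354/144 = 45040*(1/173) - 17354*1/144 = 45040/173 - 8677/72 = 1741759/12456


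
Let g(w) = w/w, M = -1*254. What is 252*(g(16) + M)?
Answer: -63756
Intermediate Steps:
M = -254
g(w) = 1
252*(g(16) + M) = 252*(1 - 254) = 252*(-253) = -63756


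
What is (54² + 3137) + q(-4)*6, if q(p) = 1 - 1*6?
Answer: 6023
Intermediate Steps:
q(p) = -5 (q(p) = 1 - 6 = -5)
(54² + 3137) + q(-4)*6 = (54² + 3137) - 5*6 = (2916 + 3137) - 30 = 6053 - 30 = 6023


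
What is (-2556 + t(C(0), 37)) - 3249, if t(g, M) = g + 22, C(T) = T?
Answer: -5783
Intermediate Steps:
t(g, M) = 22 + g
(-2556 + t(C(0), 37)) - 3249 = (-2556 + (22 + 0)) - 3249 = (-2556 + 22) - 3249 = -2534 - 3249 = -5783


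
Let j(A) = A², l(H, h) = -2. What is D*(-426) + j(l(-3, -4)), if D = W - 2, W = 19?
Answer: -7238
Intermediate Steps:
D = 17 (D = 19 - 2 = 17)
D*(-426) + j(l(-3, -4)) = 17*(-426) + (-2)² = -7242 + 4 = -7238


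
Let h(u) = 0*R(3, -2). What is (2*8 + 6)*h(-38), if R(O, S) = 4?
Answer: 0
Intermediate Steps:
h(u) = 0 (h(u) = 0*4 = 0)
(2*8 + 6)*h(-38) = (2*8 + 6)*0 = (16 + 6)*0 = 22*0 = 0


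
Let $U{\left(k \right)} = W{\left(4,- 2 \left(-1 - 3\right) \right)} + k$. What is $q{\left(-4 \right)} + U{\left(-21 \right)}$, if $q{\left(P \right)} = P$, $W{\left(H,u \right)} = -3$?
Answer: $-28$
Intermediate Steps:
$U{\left(k \right)} = -3 + k$
$q{\left(-4 \right)} + U{\left(-21 \right)} = -4 - 24 = -28$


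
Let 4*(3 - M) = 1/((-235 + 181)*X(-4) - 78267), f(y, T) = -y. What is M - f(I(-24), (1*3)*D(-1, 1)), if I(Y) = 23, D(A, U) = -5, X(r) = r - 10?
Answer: 8061145/310044 ≈ 26.000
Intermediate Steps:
X(r) = -10 + r
M = 930133/310044 (M = 3 - 1/(4*((-235 + 181)*(-10 - 4) - 78267)) = 3 - 1/(4*(-54*(-14) - 78267)) = 3 - 1/(4*(756 - 78267)) = 3 - 1/4/(-77511) = 3 - 1/4*(-1/77511) = 3 + 1/310044 = 930133/310044 ≈ 3.0000)
M - f(I(-24), (1*3)*D(-1, 1)) = 930133/310044 - (-1)*23 = 930133/310044 - 1*(-23) = 930133/310044 + 23 = 8061145/310044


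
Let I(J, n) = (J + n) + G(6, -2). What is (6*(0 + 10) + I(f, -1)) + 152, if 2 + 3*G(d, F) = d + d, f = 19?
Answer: 700/3 ≈ 233.33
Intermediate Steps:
G(d, F) = -⅔ + 2*d/3 (G(d, F) = -⅔ + (d + d)/3 = -⅔ + (2*d)/3 = -⅔ + 2*d/3)
I(J, n) = 10/3 + J + n (I(J, n) = (J + n) + (-⅔ + (⅔)*6) = (J + n) + (-⅔ + 4) = (J + n) + 10/3 = 10/3 + J + n)
(6*(0 + 10) + I(f, -1)) + 152 = (6*(0 + 10) + (10/3 + 19 - 1)) + 152 = (6*10 + 64/3) + 152 = (60 + 64/3) + 152 = 244/3 + 152 = 700/3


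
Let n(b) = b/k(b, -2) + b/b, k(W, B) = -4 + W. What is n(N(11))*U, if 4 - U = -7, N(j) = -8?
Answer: 55/3 ≈ 18.333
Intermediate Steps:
n(b) = 1 + b/(-4 + b) (n(b) = b/(-4 + b) + b/b = b/(-4 + b) + 1 = 1 + b/(-4 + b))
U = 11 (U = 4 - 1*(-7) = 4 + 7 = 11)
n(N(11))*U = (2*(-2 - 8)/(-4 - 8))*11 = (2*(-10)/(-12))*11 = (2*(-1/12)*(-10))*11 = (5/3)*11 = 55/3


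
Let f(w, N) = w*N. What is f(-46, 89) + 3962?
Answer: -132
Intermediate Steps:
f(w, N) = N*w
f(-46, 89) + 3962 = 89*(-46) + 3962 = -4094 + 3962 = -132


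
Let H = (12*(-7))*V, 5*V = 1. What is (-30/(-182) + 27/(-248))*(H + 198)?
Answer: 572139/56420 ≈ 10.141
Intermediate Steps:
V = ⅕ (V = (⅕)*1 = ⅕ ≈ 0.20000)
H = -84/5 (H = (12*(-7))*(⅕) = -84*⅕ = -84/5 ≈ -16.800)
(-30/(-182) + 27/(-248))*(H + 198) = (-30/(-182) + 27/(-248))*(-84/5 + 198) = (-30*(-1/182) + 27*(-1/248))*(906/5) = (15/91 - 27/248)*(906/5) = (1263/22568)*(906/5) = 572139/56420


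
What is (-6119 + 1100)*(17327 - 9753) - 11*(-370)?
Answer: -38009836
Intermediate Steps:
(-6119 + 1100)*(17327 - 9753) - 11*(-370) = -5019*7574 + 4070 = -38013906 + 4070 = -38009836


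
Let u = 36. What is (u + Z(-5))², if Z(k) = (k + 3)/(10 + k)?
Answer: 31684/25 ≈ 1267.4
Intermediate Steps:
Z(k) = (3 + k)/(10 + k)
(u + Z(-5))² = (36 + (3 - 5)/(10 - 5))² = (36 - 2/5)² = (36 + (⅕)*(-2))² = (36 - ⅖)² = (178/5)² = 31684/25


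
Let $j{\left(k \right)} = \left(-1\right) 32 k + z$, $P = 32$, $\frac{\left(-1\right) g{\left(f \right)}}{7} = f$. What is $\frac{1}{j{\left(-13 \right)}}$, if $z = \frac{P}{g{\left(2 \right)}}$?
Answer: $\frac{7}{2896} \approx 0.0024171$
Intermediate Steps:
$g{\left(f \right)} = - 7 f$
$z = - \frac{16}{7}$ ($z = \frac{32}{\left(-7\right) 2} = \frac{32}{-14} = 32 \left(- \frac{1}{14}\right) = - \frac{16}{7} \approx -2.2857$)
$j{\left(k \right)} = - \frac{16}{7} - 32 k$ ($j{\left(k \right)} = \left(-1\right) 32 k - \frac{16}{7} = - 32 k - \frac{16}{7} = - \frac{16}{7} - 32 k$)
$\frac{1}{j{\left(-13 \right)}} = \frac{1}{- \frac{16}{7} - -416} = \frac{1}{- \frac{16}{7} + 416} = \frac{1}{\frac{2896}{7}} = \frac{7}{2896}$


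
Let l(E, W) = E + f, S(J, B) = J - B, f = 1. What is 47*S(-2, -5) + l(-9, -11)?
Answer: 133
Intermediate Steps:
l(E, W) = 1 + E (l(E, W) = E + 1 = 1 + E)
47*S(-2, -5) + l(-9, -11) = 47*(-2 - 1*(-5)) + (1 - 9) = 47*(-2 + 5) - 8 = 47*3 - 8 = 141 - 8 = 133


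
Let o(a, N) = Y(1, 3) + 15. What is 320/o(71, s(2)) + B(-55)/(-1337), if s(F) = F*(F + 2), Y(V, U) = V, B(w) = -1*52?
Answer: 26792/1337 ≈ 20.039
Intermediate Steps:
B(w) = -52
s(F) = F*(2 + F)
o(a, N) = 16 (o(a, N) = 1 + 15 = 16)
320/o(71, s(2)) + B(-55)/(-1337) = 320/16 - 52/(-1337) = 320*(1/16) - 52*(-1/1337) = 20 + 52/1337 = 26792/1337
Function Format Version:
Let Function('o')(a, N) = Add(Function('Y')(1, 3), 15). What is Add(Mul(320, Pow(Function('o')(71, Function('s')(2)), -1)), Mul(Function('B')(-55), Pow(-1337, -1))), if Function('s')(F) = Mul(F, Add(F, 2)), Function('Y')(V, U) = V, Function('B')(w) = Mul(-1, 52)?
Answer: Rational(26792, 1337) ≈ 20.039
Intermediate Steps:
Function('B')(w) = -52
Function('s')(F) = Mul(F, Add(2, F))
Function('o')(a, N) = 16 (Function('o')(a, N) = Add(1, 15) = 16)
Add(Mul(320, Pow(Function('o')(71, Function('s')(2)), -1)), Mul(Function('B')(-55), Pow(-1337, -1))) = Add(Mul(320, Pow(16, -1)), Mul(-52, Pow(-1337, -1))) = Add(Mul(320, Rational(1, 16)), Mul(-52, Rational(-1, 1337))) = Add(20, Rational(52, 1337)) = Rational(26792, 1337)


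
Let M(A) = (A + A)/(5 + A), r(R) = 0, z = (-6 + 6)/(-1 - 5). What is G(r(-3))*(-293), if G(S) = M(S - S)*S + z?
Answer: 0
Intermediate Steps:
z = 0 (z = 0/(-6) = 0*(-1/6) = 0)
M(A) = 2*A/(5 + A) (M(A) = (2*A)/(5 + A) = 2*A/(5 + A))
G(S) = 0 (G(S) = (2*(S - S)/(5 + (S - S)))*S + 0 = (2*0/(5 + 0))*S + 0 = (2*0/5)*S + 0 = (2*0*(1/5))*S + 0 = 0*S + 0 = 0 + 0 = 0)
G(r(-3))*(-293) = 0*(-293) = 0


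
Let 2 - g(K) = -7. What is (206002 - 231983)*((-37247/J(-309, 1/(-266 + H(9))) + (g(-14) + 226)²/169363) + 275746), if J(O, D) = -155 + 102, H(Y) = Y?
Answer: -64471154946272280/8976239 ≈ -7.1824e+9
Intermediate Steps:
g(K) = 9 (g(K) = 2 - 1*(-7) = 2 + 7 = 9)
J(O, D) = -53
(206002 - 231983)*((-37247/J(-309, 1/(-266 + H(9))) + (g(-14) + 226)²/169363) + 275746) = (206002 - 231983)*((-37247/(-53) + (9 + 226)²/169363) + 275746) = -25981*((-37247*(-1/53) + 235²*(1/169363)) + 275746) = -25981*((37247/53 + 55225*(1/169363)) + 275746) = -25981*((37247/53 + 55225/169363) + 275746) = -25981*(6311190586/8976239 + 275746) = -25981*2481473189880/8976239 = -64471154946272280/8976239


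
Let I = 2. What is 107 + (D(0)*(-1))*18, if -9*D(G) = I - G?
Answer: 111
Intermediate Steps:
D(G) = -2/9 + G/9 (D(G) = -(2 - G)/9 = -2/9 + G/9)
107 + (D(0)*(-1))*18 = 107 + ((-2/9 + (⅑)*0)*(-1))*18 = 107 + ((-2/9 + 0)*(-1))*18 = 107 - 2/9*(-1)*18 = 107 + (2/9)*18 = 107 + 4 = 111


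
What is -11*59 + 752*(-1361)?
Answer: -1024121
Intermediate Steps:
-11*59 + 752*(-1361) = -649 - 1023472 = -1024121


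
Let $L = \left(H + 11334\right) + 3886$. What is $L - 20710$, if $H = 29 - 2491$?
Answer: $-7952$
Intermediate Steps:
$H = -2462$ ($H = 29 - 2491 = -2462$)
$L = 12758$ ($L = \left(-2462 + 11334\right) + 3886 = 8872 + 3886 = 12758$)
$L - 20710 = 12758 - 20710 = -7952$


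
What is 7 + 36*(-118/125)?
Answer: -3373/125 ≈ -26.984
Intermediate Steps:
7 + 36*(-118/125) = 7 - 4248/125 = -3373/125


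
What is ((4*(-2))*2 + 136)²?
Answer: 14400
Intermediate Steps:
((4*(-2))*2 + 136)² = (-8*2 + 136)² = (-16 + 136)² = 120² = 14400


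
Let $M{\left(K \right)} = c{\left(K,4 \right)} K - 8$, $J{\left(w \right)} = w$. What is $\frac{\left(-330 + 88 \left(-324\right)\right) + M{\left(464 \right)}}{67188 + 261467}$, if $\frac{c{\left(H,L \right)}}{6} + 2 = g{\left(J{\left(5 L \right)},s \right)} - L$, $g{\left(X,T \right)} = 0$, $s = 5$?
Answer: $- \frac{45554}{328655} \approx -0.13861$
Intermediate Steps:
$c{\left(H,L \right)} = -12 - 6 L$ ($c{\left(H,L \right)} = -12 + 6 \left(0 - L\right) = -12 + 6 \left(- L\right) = -12 - 6 L$)
$M{\left(K \right)} = -8 - 36 K$ ($M{\left(K \right)} = \left(-12 - 24\right) K - 8 = - 36 K - 8 = -8 - 36 K$)
$\frac{\left(-330 + 88 \left(-324\right)\right) + M{\left(464 \right)}}{67188 + 261467} = \frac{\left(-330 + 88 \left(-324\right)\right) - 16712}{67188 + 261467} = \frac{\left(-330 - 28512\right) - 16712}{328655} = \left(-28842 - 16712\right) \frac{1}{328655} = \left(-45554\right) \frac{1}{328655} = - \frac{45554}{328655}$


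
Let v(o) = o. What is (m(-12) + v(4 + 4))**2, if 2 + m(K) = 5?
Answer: 121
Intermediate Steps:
m(K) = 3 (m(K) = -2 + 5 = 3)
(m(-12) + v(4 + 4))**2 = (3 + (4 + 4))**2 = (3 + 8)**2 = 11**2 = 121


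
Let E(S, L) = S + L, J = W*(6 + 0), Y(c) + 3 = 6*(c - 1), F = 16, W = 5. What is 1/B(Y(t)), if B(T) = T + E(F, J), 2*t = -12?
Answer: 1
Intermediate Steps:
t = -6 (t = (1/2)*(-12) = -6)
Y(c) = -9 + 6*c (Y(c) = -3 + 6*(c - 1) = -3 + 6*(-1 + c) = -3 + (-6 + 6*c) = -9 + 6*c)
J = 30 (J = 5*(6 + 0) = 5*6 = 30)
E(S, L) = L + S
B(T) = 46 + T (B(T) = T + (30 + 16) = T + 46 = 46 + T)
1/B(Y(t)) = 1/(46 + (-9 + 6*(-6))) = 1/(46 + (-9 - 36)) = 1/(46 - 45) = 1/1 = 1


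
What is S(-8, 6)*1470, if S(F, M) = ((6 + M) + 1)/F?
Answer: -9555/4 ≈ -2388.8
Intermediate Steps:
S(F, M) = (7 + M)/F
S(-8, 6)*1470 = ((7 + 6)/(-8))*1470 = -⅛*13*1470 = -13/8*1470 = -9555/4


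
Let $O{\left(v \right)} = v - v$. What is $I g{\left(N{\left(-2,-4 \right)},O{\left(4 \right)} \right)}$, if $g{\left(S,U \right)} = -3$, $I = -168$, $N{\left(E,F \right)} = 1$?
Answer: $504$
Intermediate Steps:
$O{\left(v \right)} = 0$
$I g{\left(N{\left(-2,-4 \right)},O{\left(4 \right)} \right)} = \left(-168\right) \left(-3\right) = 504$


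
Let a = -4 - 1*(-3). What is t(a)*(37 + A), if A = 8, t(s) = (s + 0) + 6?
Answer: 225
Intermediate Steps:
a = -1 (a = -4 + 3 = -1)
t(s) = 6 + s (t(s) = s + 6 = 6 + s)
t(a)*(37 + A) = (6 - 1)*(37 + 8) = 5*45 = 225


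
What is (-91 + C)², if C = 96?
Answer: 25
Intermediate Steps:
(-91 + C)² = (-91 + 96)² = 5² = 25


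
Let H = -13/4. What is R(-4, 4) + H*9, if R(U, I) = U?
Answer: -133/4 ≈ -33.250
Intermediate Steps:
H = -13/4 (H = -13*¼ = -13/4 ≈ -3.2500)
R(-4, 4) + H*9 = -4 - 13/4*9 = -4 - 117/4 = -133/4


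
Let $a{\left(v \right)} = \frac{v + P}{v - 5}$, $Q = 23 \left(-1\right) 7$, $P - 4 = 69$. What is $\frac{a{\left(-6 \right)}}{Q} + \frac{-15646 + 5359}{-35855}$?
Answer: $\frac{20620562}{63499205} \approx 0.32474$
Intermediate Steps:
$P = 73$ ($P = 4 + 69 = 73$)
$Q = -161$ ($Q = \left(-23\right) 7 = -161$)
$a{\left(v \right)} = \frac{73 + v}{-5 + v}$ ($a{\left(v \right)} = \frac{v + 73}{v - 5} = \frac{73 + v}{-5 + v}$)
$\frac{a{\left(-6 \right)}}{Q} + \frac{-15646 + 5359}{-35855} = \frac{\frac{1}{-5 - 6} \left(73 - 6\right)}{-161} + \frac{-15646 + 5359}{-35855} = \frac{1}{-11} \cdot 67 \left(- \frac{1}{161}\right) - - \frac{10287}{35855} = \left(- \frac{1}{11}\right) 67 \left(- \frac{1}{161}\right) + \frac{10287}{35855} = \left(- \frac{67}{11}\right) \left(- \frac{1}{161}\right) + \frac{10287}{35855} = \frac{67}{1771} + \frac{10287}{35855} = \frac{20620562}{63499205}$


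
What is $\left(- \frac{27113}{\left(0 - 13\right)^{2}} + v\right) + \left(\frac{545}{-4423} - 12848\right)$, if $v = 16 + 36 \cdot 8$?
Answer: $- \frac{9496489832}{747487} \approx -12705.0$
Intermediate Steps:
$v = 304$ ($v = 16 + 288 = 304$)
$\left(- \frac{27113}{\left(0 - 13\right)^{2}} + v\right) + \left(\frac{545}{-4423} - 12848\right) = \left(- \frac{27113}{\left(0 - 13\right)^{2}} + 304\right) + \left(\frac{545}{-4423} - 12848\right) = \left(- \frac{27113}{\left(-13\right)^{2}} + 304\right) + \left(545 \left(- \frac{1}{4423}\right) - 12848\right) = \left(- \frac{27113}{169} + 304\right) - \frac{56827249}{4423} = \frac{24263}{169} - \frac{56827249}{4423} = - \frac{9496489832}{747487}$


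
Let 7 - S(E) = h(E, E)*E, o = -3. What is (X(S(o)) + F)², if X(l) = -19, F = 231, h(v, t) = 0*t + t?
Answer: 44944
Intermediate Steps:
h(v, t) = t (h(v, t) = 0 + t = t)
S(E) = 7 - E² (S(E) = 7 - E*E = 7 - E²)
(X(S(o)) + F)² = (-19 + 231)² = 212² = 44944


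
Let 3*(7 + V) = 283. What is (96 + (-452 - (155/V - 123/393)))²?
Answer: 8771259025/68644 ≈ 1.2778e+5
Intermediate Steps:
V = 262/3 (V = -7 + (⅓)*283 = -7 + 283/3 = 262/3 ≈ 87.333)
(96 + (-452 - (155/V - 123/393)))² = (96 + (-452 - (155/(262/3) - 123/393)))² = (96 + (-452 - (155*(3/262) - 123*1/393)))² = (96 + (-452 - (465/262 - 41/131)))² = (96 + (-452 - 1*383/262))² = (96 + (-452 - 383/262))² = (96 - 118807/262)² = (-93655/262)² = 8771259025/68644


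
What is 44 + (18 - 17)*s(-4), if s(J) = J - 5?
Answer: 35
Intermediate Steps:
s(J) = -5 + J
44 + (18 - 17)*s(-4) = 44 + (18 - 17)*(-5 - 4) = 44 + 1*(-9) = 44 - 9 = 35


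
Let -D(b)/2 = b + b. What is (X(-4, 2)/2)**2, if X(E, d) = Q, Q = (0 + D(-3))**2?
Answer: 5184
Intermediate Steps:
D(b) = -4*b (D(b) = -2*(b + b) = -4*b)
Q = 144 (Q = (0 - 4*(-3))**2 = (0 + 12)**2 = 12**2 = 144)
X(E, d) = 144
(X(-4, 2)/2)**2 = (144/2)**2 = (144*(1/2))**2 = 72**2 = 5184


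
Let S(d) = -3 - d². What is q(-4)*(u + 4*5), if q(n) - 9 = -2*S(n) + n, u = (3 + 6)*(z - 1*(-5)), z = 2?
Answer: 3569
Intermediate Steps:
u = 63 (u = (3 + 6)*(2 - 1*(-5)) = 9*(2 + 5) = 9*7 = 63)
q(n) = 15 + n + 2*n² (q(n) = 9 + (-2*(-3 - n²) + n) = 9 + ((6 + 2*n²) + n) = 9 + (6 + n + 2*n²) = 15 + n + 2*n²)
q(-4)*(u + 4*5) = (15 - 4 + 2*(-4)²)*(63 + 4*5) = (15 - 4 + 2*16)*(63 + 20) = (15 - 4 + 32)*83 = 43*83 = 3569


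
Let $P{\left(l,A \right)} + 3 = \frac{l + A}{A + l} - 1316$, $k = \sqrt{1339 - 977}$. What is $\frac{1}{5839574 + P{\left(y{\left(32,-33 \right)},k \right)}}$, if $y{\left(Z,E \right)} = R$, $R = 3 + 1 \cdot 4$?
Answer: $\frac{1}{5838256} \approx 1.7128 \cdot 10^{-7}$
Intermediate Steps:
$R = 7$ ($R = 3 + 4 = 7$)
$y{\left(Z,E \right)} = 7$
$k = \sqrt{362} \approx 19.026$
$P{\left(l,A \right)} = -1318$ ($P{\left(l,A \right)} = -3 + \left(\frac{l + A}{A + l} - 1316\right) = -3 - \left(1316 - \frac{A + l}{A + l}\right) = -3 + \left(1 - 1316\right) = -3 - 1315 = -1318$)
$\frac{1}{5839574 + P{\left(y{\left(32,-33 \right)},k \right)}} = \frac{1}{5839574 - 1318} = \frac{1}{5838256}$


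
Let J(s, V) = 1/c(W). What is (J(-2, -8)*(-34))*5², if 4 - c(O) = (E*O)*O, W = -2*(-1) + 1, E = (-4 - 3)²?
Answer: 850/437 ≈ 1.9451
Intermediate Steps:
E = 49 (E = (-7)² = 49)
W = 3 (W = 2 + 1 = 3)
c(O) = 4 - 49*O² (c(O) = 4 - 49*O*O = 4 - 49*O²)
J(s, V) = -1/437 (J(s, V) = 1/(4 - 49*3²) = 1/(4 - 49*9) = 1/(4 - 441) = 1/(-437) = -1/437)
(J(-2, -8)*(-34))*5² = -1/437*(-34)*5² = (34/437)*25 = 850/437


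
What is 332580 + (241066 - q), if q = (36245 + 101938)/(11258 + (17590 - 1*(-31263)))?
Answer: 11494098841/20037 ≈ 5.7364e+5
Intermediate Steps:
q = 46061/20037 (q = 138183/(11258 + (17590 + 31263)) = 138183/(11258 + 48853) = 138183/60111 = 138183*(1/60111) = 46061/20037 ≈ 2.2988)
332580 + (241066 - q) = 332580 + (241066 - 1*46061/20037) = 332580 + (241066 - 46061/20037) = 332580 + 4830193381/20037 = 11494098841/20037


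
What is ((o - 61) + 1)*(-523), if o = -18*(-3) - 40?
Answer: 24058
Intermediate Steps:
o = 14 (o = 54 - 40 = 14)
((o - 61) + 1)*(-523) = ((14 - 61) + 1)*(-523) = (-47 + 1)*(-523) = -46*(-523) = 24058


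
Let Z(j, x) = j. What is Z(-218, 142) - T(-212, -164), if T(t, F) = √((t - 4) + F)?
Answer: -218 - 2*I*√95 ≈ -218.0 - 19.494*I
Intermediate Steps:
T(t, F) = √(-4 + F + t) (T(t, F) = √((-4 + t) + F) = √(-4 + F + t))
Z(-218, 142) - T(-212, -164) = -218 - √(-4 - 164 - 212) = -218 - √(-380) = -218 - 2*I*√95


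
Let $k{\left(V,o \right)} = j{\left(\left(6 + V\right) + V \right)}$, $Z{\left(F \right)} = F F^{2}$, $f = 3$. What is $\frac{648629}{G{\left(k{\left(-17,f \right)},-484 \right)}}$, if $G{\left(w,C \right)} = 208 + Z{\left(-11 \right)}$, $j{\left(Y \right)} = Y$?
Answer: $- \frac{648629}{1123} \approx -577.59$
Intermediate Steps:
$Z{\left(F \right)} = F^{3}$
$k{\left(V,o \right)} = 6 + 2 V$ ($k{\left(V,o \right)} = \left(6 + V\right) + V = 6 + 2 V$)
$G{\left(w,C \right)} = -1123$ ($G{\left(w,C \right)} = 208 + \left(-11\right)^{3} = 208 - 1331 = -1123$)
$\frac{648629}{G{\left(k{\left(-17,f \right)},-484 \right)}} = \frac{648629}{-1123} = 648629 \left(- \frac{1}{1123}\right) = - \frac{648629}{1123}$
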